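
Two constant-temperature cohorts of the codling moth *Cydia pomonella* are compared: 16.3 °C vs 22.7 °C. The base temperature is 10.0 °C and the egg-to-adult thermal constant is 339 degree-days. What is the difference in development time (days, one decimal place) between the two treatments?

27.1 days

At 16.3 °C: 339 / (16.3 − 10.0) = 339 / 6.3 = 53.810 d.
At 22.7 °C: 339 / (22.7 − 10.0) = 339 / 12.7 = 26.693 d.
Difference = |53.810 − 26.693| = 27.117 ≈ 27.1 days.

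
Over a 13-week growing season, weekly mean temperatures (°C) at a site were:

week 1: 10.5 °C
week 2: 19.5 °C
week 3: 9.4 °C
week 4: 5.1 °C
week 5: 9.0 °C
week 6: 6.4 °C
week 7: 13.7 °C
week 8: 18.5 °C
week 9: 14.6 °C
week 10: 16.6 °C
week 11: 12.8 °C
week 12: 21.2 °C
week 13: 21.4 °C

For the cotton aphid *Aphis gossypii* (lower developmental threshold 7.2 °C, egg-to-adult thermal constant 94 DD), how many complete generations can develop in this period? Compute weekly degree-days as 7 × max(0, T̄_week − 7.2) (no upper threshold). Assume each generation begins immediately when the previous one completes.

Weekly DD (7 × max(0, T̄ − 7.2)): 23.1, 86.1, 15.4, 0.0, 12.6, 0.0, 45.5, 79.1, 51.8, 65.8, 39.2, 98.0, 99.4.
Season total = 616.0 DD.
Complete generations = ⌊616.0 / 94⌋ = 6.

6 generations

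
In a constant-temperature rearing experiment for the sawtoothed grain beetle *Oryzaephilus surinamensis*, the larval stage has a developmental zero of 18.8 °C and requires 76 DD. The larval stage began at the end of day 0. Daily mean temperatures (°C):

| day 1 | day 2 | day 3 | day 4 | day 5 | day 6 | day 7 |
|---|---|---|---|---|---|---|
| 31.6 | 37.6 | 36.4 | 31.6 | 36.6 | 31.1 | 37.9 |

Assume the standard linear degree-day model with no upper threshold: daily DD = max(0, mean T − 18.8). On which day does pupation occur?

day 5

Daily DD above 18.8 °C: 12.8, 18.8, 17.6, 12.8, 17.8, 12.3, 19.1.
Cumulative: 12.8, 31.6, 49.2, 62.0, 79.8, 92.1, 111.2.
The total first reaches 76 DD on day 5.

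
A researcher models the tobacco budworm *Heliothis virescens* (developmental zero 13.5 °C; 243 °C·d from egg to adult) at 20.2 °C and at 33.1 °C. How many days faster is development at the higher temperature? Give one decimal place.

23.9 days

At 20.2 °C: 243 / (20.2 − 13.5) = 243 / 6.7 = 36.269 d.
At 33.1 °C: 243 / (33.1 − 13.5) = 243 / 19.6 = 12.398 d.
Difference = |36.269 − 12.398| = 23.871 ≈ 23.9 days.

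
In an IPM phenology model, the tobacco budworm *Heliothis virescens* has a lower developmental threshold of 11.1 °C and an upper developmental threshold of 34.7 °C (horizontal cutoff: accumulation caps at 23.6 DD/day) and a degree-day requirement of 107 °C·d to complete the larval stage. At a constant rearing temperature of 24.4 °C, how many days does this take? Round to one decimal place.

8.0 days

Daily accumulation = 24.4 − 11.1 = 13.3 DD/day.
Duration = 107 / 13.3 = 8.045 ≈ 8.0 days.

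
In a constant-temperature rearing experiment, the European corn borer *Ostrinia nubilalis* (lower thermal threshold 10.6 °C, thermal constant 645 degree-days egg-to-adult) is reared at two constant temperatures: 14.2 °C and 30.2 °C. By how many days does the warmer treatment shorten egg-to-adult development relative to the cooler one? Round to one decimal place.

146.3 days

At 14.2 °C: 645 / (14.2 − 10.6) = 645 / 3.6 = 179.167 d.
At 30.2 °C: 645 / (30.2 − 10.6) = 645 / 19.6 = 32.908 d.
Difference = |179.167 − 32.908| = 146.259 ≈ 146.3 days.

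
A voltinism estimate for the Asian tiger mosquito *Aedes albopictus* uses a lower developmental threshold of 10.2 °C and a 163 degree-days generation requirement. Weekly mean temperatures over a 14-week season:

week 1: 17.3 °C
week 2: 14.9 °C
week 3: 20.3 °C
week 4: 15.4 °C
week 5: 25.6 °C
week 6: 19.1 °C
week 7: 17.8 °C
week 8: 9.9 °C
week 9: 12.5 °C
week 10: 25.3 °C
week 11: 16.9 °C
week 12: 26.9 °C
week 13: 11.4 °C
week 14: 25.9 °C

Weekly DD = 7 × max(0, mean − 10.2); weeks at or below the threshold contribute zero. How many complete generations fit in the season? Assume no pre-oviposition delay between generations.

5 generations

Weekly DD (7 × max(0, T̄ − 10.2)): 49.7, 32.9, 70.7, 36.4, 107.8, 62.3, 53.2, 0.0, 16.1, 105.7, 46.9, 116.9, 8.4, 109.9.
Season total = 816.9 DD.
Complete generations = ⌊816.9 / 163⌋ = 5.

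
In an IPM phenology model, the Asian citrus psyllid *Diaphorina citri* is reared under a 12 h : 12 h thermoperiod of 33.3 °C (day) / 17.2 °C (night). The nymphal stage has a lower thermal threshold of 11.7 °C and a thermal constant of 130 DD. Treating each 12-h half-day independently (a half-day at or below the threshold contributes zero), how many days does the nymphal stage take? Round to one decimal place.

9.6 days

Day half: max(0, 33.3 − 11.7) × 0.5 = 21.6 × 0.5 = 10.80 DD.
Night half: max(0, 17.2 − 11.7) × 0.5 = 5.5 × 0.5 = 2.75 DD.
Per 24 h: 13.55 DD/day.
Duration = 130 / 13.55 = 9.594 ≈ 9.6 days.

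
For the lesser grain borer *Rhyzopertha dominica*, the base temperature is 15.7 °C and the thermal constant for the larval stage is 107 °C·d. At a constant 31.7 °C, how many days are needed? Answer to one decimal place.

Daily accumulation = 31.7 − 15.7 = 16.0 DD/day.
Duration = 107 / 16.0 = 6.688 ≈ 6.7 days.

6.7 days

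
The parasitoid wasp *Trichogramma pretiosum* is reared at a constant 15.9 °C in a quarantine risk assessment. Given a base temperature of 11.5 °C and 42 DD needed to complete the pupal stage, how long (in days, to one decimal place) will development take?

Daily accumulation = 15.9 − 11.5 = 4.4 DD/day.
Duration = 42 / 4.4 = 9.545 ≈ 9.5 days.

9.5 days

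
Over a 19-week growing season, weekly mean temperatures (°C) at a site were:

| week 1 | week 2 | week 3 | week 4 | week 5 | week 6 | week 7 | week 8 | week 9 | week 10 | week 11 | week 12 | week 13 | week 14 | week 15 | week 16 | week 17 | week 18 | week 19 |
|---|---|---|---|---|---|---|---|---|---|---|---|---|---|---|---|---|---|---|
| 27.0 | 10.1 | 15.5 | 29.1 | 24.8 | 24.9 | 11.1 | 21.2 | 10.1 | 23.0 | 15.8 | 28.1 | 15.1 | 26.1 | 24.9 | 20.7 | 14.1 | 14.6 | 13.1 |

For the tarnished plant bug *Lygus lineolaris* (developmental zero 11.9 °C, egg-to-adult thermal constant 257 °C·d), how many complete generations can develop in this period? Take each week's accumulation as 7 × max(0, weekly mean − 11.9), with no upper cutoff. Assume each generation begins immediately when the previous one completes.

4 generations

Weekly DD (7 × max(0, T̄ − 11.9)): 105.7, 0.0, 25.2, 120.4, 90.3, 91.0, 0.0, 65.1, 0.0, 77.7, 27.3, 113.4, 22.4, 99.4, 91.0, 61.6, 15.4, 18.9, 8.4.
Season total = 1033.2 DD.
Complete generations = ⌊1033.2 / 257⌋ = 4.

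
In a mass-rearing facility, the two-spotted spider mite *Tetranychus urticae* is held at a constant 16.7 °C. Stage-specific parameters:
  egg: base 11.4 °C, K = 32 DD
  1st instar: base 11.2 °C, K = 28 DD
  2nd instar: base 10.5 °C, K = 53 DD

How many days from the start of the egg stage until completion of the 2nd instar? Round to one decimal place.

19.7 days

egg: 32 / (16.7 − 11.4) = 32 / 5.3 = 6.038 d.
1st instar: 28 / (16.7 − 11.2) = 28 / 5.5 = 5.091 d.
2nd instar: 53 / (16.7 − 10.5) = 53 / 6.2 = 8.548 d.
Sum = 19.677 ≈ 19.7 days.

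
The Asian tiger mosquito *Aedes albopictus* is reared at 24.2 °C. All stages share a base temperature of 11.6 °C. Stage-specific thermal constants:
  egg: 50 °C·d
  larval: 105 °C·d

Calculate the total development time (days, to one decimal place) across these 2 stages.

12.3 days

Daily accumulation at 24.2 °C = 24.2 − 11.6 = 12.6 DD/day.
Total K = 50 + 105 = 155 DD.
Total duration = 155 / 12.6 = 12.302 ≈ 12.3 days.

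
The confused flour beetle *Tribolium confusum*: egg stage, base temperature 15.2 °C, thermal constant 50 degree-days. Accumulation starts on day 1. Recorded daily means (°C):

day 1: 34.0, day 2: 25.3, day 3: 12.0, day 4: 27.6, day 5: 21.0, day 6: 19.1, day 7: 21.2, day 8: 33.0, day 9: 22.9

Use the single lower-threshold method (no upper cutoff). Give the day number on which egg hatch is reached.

Daily DD above 15.2 °C: 18.8, 10.1, 0.0, 12.4, 5.8, 3.9, 6.0, 17.8, 7.7.
Cumulative: 18.8, 28.9, 28.9, 41.3, 47.1, 51.0, 57.0, 74.8, 82.5.
The total first reaches 50 DD on day 6.

day 6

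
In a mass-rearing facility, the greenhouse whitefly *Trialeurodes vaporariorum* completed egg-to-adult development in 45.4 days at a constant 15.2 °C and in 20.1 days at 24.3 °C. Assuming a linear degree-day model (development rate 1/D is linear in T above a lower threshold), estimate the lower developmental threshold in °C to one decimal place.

8.0 °C

Under the model K = D·(T − T_b), so D₁·(T₁ − T_b) = D₂·(T₂ − T_b).
45.4·(15.2 − T_b) = 20.1·(24.3 − T_b)
T_b = (45.4·15.2 − 20.1·24.3) / (45.4 − 20.1) = 201.65 / 25.3 = 7.970 °C ≈ 8.0 °C.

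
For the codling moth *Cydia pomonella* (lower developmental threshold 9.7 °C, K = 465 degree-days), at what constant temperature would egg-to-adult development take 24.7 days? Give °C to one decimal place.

28.5 °C

Required daily accumulation = 465 / 24.7 = 18.826 DD/day.
T = T_base + 18.826 = 9.7 + 18.826 = 28.526 ≈ 28.5 °C.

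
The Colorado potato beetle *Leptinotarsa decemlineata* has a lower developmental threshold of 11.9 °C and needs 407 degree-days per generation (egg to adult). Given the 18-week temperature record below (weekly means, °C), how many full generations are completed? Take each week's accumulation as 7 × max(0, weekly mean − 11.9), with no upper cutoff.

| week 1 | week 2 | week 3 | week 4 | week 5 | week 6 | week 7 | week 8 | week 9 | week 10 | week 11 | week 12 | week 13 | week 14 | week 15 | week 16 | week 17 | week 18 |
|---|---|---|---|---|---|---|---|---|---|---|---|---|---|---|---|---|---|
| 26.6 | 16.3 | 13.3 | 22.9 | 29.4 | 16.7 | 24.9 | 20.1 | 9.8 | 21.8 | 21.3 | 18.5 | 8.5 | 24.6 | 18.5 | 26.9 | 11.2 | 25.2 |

2 generations

Weekly DD (7 × max(0, T̄ − 11.9)): 102.9, 30.8, 9.8, 77.0, 122.5, 33.6, 91.0, 57.4, 0.0, 69.3, 65.8, 46.2, 0.0, 88.9, 46.2, 105.0, 0.0, 93.1.
Season total = 1039.5 DD.
Complete generations = ⌊1039.5 / 407⌋ = 2.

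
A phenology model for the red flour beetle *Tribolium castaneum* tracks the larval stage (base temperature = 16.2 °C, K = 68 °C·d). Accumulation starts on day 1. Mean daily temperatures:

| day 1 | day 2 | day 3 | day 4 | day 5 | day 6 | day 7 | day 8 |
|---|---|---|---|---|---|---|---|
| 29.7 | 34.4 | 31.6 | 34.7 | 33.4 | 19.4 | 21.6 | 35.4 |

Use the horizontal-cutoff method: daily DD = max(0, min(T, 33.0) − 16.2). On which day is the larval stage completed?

Daily DD above 16.2 °C (capped at 16.8): 13.5, 16.8, 15.4, 16.8, 16.8, 3.2, 5.4, 16.8.
Cumulative: 13.5, 30.3, 45.7, 62.5, 79.3, 82.5, 87.9, 104.7.
The total first reaches 68 DD on day 5.

day 5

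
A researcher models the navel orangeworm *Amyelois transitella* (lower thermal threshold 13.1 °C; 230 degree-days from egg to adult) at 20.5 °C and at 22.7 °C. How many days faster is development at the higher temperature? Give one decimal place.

7.1 days

At 20.5 °C: 230 / (20.5 − 13.1) = 230 / 7.4 = 31.081 d.
At 22.7 °C: 230 / (22.7 − 13.1) = 230 / 9.6 = 23.958 d.
Difference = |31.081 − 23.958| = 7.123 ≈ 7.1 days.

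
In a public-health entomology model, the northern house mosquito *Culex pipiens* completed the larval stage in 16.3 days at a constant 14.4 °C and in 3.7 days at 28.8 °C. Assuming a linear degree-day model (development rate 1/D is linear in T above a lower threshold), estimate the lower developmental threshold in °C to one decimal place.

Equal thermal constants: D₁(T₁ − T_b) = D₂(T₂ − T_b).
16.3·(14.4 − T_b) = 3.7·(28.8 − T_b)
T_b = (16.3·14.4 − 3.7·28.8) / (16.3 − 3.7) = 128.16 / 12.6 = 10.171 °C ≈ 10.2 °C.

10.2 °C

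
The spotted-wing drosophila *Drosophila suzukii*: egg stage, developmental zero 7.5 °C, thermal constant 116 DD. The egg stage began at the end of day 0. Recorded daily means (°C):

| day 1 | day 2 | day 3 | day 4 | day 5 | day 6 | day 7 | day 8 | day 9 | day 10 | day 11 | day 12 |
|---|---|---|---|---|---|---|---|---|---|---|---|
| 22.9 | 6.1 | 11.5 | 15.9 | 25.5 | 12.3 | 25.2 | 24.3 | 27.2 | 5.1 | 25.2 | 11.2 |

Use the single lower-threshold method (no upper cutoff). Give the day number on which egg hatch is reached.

Daily DD above 7.5 °C: 15.4, 0.0, 4.0, 8.4, 18.0, 4.8, 17.7, 16.8, 19.7, 0.0, 17.7, 3.7.
Cumulative: 15.4, 15.4, 19.4, 27.8, 45.8, 50.6, 68.3, 85.1, 104.8, 104.8, 122.5, 126.2.
The total first reaches 116 DD on day 11.

day 11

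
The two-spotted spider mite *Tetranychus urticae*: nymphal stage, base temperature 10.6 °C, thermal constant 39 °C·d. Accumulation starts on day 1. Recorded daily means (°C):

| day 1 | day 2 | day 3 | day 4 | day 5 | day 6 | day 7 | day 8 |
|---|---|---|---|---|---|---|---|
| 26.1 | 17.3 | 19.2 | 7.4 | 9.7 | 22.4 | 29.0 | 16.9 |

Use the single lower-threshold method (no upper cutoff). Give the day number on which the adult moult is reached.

day 6

Daily DD above 10.6 °C: 15.5, 6.7, 8.6, 0.0, 0.0, 11.8, 18.4, 6.3.
Cumulative: 15.5, 22.2, 30.8, 30.8, 30.8, 42.6, 61.0, 67.3.
The total first reaches 39 DD on day 6.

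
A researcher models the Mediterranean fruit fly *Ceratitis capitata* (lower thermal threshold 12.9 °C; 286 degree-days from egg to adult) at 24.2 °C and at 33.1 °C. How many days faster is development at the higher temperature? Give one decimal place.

11.2 days

At 24.2 °C: 286 / (24.2 − 12.9) = 286 / 11.3 = 25.310 d.
At 33.1 °C: 286 / (33.1 − 12.9) = 286 / 20.2 = 14.158 d.
Difference = |25.310 − 14.158| = 11.151 ≈ 11.2 days.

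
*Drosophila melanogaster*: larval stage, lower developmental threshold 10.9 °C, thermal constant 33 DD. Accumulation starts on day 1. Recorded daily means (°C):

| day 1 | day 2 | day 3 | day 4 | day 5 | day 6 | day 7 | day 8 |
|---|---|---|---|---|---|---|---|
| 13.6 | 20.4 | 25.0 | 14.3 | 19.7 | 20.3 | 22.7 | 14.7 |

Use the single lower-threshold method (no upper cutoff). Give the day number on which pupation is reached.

day 5

Daily DD above 10.9 °C: 2.7, 9.5, 14.1, 3.4, 8.8, 9.4, 11.8, 3.8.
Cumulative: 2.7, 12.2, 26.3, 29.7, 38.5, 47.9, 59.7, 63.5.
The total first reaches 33 DD on day 5.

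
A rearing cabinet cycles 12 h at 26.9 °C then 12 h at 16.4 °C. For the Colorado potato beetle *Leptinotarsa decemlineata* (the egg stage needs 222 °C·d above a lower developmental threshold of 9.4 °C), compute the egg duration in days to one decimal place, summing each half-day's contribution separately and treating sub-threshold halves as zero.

Day half: max(0, 26.9 − 9.4) × 0.5 = 17.5 × 0.5 = 8.75 DD.
Night half: max(0, 16.4 − 9.4) × 0.5 = 7.0 × 0.5 = 3.50 DD.
Per 24 h: 12.25 DD/day.
Duration = 222 / 12.25 = 18.122 ≈ 18.1 days.

18.1 days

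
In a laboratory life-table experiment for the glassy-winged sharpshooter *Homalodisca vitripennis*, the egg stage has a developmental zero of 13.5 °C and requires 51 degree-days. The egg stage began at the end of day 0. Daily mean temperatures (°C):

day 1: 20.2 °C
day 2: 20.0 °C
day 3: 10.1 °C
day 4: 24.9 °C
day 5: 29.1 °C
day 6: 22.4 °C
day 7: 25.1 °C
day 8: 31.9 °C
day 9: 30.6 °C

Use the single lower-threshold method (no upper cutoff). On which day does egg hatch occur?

day 7

Daily DD above 13.5 °C: 6.7, 6.5, 0.0, 11.4, 15.6, 8.9, 11.6, 18.4, 17.1.
Cumulative: 6.7, 13.2, 13.2, 24.6, 40.2, 49.1, 60.7, 79.1, 96.2.
The total first reaches 51 DD on day 7.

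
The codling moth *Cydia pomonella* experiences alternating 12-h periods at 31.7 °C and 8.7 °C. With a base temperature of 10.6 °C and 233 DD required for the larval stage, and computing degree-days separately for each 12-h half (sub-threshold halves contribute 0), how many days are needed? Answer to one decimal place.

22.1 days

Day half: max(0, 31.7 − 10.6) × 0.5 = 21.1 × 0.5 = 10.55 DD.
Night half: max(0, 8.7 − 10.6) × 0.5 = 0.0 × 0.5 = 0.00 DD.
Per 24 h: 10.55 DD/day.
Duration = 233 / 10.55 = 22.085 ≈ 22.1 days.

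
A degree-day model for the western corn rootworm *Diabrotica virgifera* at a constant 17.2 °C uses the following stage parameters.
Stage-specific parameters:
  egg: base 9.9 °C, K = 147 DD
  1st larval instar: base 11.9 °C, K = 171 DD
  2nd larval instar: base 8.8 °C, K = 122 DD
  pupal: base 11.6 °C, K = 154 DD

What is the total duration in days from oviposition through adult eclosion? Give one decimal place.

94.4 days

egg: 147 / (17.2 − 9.9) = 147 / 7.3 = 20.137 d.
1st larval instar: 171 / (17.2 − 11.9) = 171 / 5.3 = 32.264 d.
2nd larval instar: 122 / (17.2 − 8.8) = 122 / 8.4 = 14.524 d.
pupal: 154 / (17.2 − 11.6) = 154 / 5.6 = 27.500 d.
Sum = 94.425 ≈ 94.4 days.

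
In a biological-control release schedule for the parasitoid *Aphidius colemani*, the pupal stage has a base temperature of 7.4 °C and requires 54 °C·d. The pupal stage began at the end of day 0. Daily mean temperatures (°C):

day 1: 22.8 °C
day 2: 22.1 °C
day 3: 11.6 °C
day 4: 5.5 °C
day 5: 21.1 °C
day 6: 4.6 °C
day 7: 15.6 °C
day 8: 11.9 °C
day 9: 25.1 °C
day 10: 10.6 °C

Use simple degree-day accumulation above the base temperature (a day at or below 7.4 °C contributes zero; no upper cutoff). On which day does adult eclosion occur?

day 7

Daily DD above 7.4 °C: 15.4, 14.7, 4.2, 0.0, 13.7, 0.0, 8.2, 4.5, 17.7, 3.2.
Cumulative: 15.4, 30.1, 34.3, 34.3, 48.0, 48.0, 56.2, 60.7, 78.4, 81.6.
The total first reaches 54 DD on day 7.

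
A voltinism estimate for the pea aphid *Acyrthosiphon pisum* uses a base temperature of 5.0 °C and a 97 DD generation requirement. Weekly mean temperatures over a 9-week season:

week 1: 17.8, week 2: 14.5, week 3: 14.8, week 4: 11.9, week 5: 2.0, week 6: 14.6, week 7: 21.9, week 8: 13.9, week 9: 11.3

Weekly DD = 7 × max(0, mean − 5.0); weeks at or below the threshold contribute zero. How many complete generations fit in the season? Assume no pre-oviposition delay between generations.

Weekly DD (7 × max(0, T̄ − 5.0)): 89.6, 66.5, 68.6, 48.3, 0.0, 67.2, 118.3, 62.3, 44.1.
Season total = 564.9 DD.
Complete generations = ⌊564.9 / 97⌋ = 5.

5 generations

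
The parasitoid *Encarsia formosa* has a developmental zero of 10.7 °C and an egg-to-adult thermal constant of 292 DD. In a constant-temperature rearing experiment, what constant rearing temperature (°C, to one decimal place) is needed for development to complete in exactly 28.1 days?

Required daily accumulation = 292 / 28.1 = 10.391 DD/day.
T = T_base + 10.391 = 10.7 + 10.391 = 21.091 ≈ 21.1 °C.

21.1 °C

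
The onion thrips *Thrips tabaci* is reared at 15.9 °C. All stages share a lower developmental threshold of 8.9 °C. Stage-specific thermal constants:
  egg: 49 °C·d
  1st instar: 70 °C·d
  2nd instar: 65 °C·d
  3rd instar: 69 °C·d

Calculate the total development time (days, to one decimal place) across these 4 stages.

Daily accumulation at 15.9 °C = 15.9 − 8.9 = 7.0 DD/day.
Total K = 49 + 70 + 65 + 69 = 253 DD.
Total duration = 253 / 7.0 = 36.143 ≈ 36.1 days.

36.1 days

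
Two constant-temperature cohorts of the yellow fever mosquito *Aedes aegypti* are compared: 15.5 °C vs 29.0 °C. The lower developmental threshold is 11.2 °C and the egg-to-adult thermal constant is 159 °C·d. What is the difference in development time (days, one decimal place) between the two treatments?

At 15.5 °C: 159 / (15.5 − 11.2) = 159 / 4.3 = 36.977 d.
At 29.0 °C: 159 / (29.0 − 11.2) = 159 / 17.8 = 8.933 d.
Difference = |36.977 − 8.933| = 28.044 ≈ 28.0 days.

28.0 days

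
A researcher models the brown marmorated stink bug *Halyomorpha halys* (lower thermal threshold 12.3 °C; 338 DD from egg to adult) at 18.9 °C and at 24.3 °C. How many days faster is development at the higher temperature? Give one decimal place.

At 18.9 °C: 338 / (18.9 − 12.3) = 338 / 6.6 = 51.212 d.
At 24.3 °C: 338 / (24.3 − 12.3) = 338 / 12.0 = 28.167 d.
Difference = |51.212 − 28.167| = 23.045 ≈ 23.0 days.

23.0 days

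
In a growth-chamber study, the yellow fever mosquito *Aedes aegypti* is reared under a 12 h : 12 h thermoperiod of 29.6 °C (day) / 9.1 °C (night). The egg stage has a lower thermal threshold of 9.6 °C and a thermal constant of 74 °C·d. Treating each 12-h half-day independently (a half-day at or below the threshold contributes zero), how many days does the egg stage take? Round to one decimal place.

Day half: max(0, 29.6 − 9.6) × 0.5 = 20.0 × 0.5 = 10.00 DD.
Night half: max(0, 9.1 − 9.6) × 0.5 = 0.0 × 0.5 = 0.00 DD.
Per 24 h: 10.00 DD/day.
Duration = 74 / 10.00 = 7.400 ≈ 7.4 days.

7.4 days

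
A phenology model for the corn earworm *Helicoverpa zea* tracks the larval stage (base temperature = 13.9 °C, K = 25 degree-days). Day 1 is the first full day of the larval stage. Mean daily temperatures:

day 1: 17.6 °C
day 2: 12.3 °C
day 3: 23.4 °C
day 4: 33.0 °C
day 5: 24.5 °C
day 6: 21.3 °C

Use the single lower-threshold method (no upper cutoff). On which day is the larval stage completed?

day 4

Daily DD above 13.9 °C: 3.7, 0.0, 9.5, 19.1, 10.6, 7.4.
Cumulative: 3.7, 3.7, 13.2, 32.3, 42.9, 50.3.
The total first reaches 25 DD on day 4.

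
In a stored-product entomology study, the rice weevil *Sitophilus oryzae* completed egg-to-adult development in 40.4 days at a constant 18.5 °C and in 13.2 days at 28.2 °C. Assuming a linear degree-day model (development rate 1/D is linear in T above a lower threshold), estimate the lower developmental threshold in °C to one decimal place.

13.8 °C

Linear rate model ⇒ the product D·(T − T_b) is constant across temperatures.
40.4·(18.5 − T_b) = 13.2·(28.2 − T_b)
T_b = (40.4·18.5 − 13.2·28.2) / (40.4 − 13.2) = 375.16 / 27.2 = 13.793 °C ≈ 13.8 °C.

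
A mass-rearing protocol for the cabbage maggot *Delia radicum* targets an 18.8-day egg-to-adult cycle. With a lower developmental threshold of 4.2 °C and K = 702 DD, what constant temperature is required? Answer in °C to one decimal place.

Required daily accumulation = 702 / 18.8 = 37.340 DD/day.
T = T_base + 37.340 = 4.2 + 37.340 = 41.540 ≈ 41.5 °C.

41.5 °C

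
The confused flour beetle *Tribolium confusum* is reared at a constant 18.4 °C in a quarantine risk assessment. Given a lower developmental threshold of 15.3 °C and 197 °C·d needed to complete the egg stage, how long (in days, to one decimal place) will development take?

63.5 days

Daily accumulation = 18.4 − 15.3 = 3.1 DD/day.
Duration = 197 / 3.1 = 63.548 ≈ 63.5 days.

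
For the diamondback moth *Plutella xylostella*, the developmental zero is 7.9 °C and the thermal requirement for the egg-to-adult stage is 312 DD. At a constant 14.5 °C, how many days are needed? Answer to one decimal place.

Daily accumulation = 14.5 − 7.9 = 6.6 DD/day.
Duration = 312 / 6.6 = 47.273 ≈ 47.3 days.

47.3 days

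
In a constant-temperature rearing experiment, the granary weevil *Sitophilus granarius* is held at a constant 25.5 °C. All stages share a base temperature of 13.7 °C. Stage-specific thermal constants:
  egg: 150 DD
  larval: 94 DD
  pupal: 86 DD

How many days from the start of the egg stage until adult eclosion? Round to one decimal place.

28.0 days

Daily accumulation at 25.5 °C = 25.5 − 13.7 = 11.8 DD/day.
Total K = 150 + 94 + 86 = 330 DD.
Total duration = 330 / 11.8 = 27.966 ≈ 28.0 days.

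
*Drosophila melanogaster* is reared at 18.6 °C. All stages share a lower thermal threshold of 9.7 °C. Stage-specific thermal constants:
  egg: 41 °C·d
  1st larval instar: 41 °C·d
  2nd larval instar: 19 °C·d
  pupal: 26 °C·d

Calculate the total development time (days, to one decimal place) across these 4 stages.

Daily accumulation at 18.6 °C = 18.6 − 9.7 = 8.9 DD/day.
Total K = 41 + 41 + 19 + 26 = 127 DD.
Total duration = 127 / 8.9 = 14.270 ≈ 14.3 days.

14.3 days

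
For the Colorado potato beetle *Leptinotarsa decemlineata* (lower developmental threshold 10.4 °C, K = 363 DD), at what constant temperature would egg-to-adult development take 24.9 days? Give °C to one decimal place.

Required daily accumulation = 363 / 24.9 = 14.578 DD/day.
T = T_base + 14.578 = 10.4 + 14.578 = 24.978 ≈ 25.0 °C.

25.0 °C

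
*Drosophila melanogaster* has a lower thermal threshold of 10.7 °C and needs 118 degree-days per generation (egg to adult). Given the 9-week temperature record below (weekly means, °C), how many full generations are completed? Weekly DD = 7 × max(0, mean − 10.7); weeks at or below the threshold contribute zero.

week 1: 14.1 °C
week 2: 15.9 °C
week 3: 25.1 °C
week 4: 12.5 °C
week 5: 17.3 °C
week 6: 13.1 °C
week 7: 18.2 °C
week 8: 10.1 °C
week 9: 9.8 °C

Weekly DD (7 × max(0, T̄ − 10.7)): 23.8, 36.4, 100.8, 12.6, 46.2, 16.8, 52.5, 0.0, 0.0.
Season total = 289.1 DD.
Complete generations = ⌊289.1 / 118⌋ = 2.

2 generations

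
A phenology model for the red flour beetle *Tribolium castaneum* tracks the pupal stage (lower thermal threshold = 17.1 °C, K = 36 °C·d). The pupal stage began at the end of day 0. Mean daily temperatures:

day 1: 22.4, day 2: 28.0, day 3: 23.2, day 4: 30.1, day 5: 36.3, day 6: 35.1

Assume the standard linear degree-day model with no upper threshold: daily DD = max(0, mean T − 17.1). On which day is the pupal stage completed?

Daily DD above 17.1 °C: 5.3, 10.9, 6.1, 13.0, 19.2, 18.0.
Cumulative: 5.3, 16.2, 22.3, 35.3, 54.5, 72.5.
The total first reaches 36 DD on day 5.

day 5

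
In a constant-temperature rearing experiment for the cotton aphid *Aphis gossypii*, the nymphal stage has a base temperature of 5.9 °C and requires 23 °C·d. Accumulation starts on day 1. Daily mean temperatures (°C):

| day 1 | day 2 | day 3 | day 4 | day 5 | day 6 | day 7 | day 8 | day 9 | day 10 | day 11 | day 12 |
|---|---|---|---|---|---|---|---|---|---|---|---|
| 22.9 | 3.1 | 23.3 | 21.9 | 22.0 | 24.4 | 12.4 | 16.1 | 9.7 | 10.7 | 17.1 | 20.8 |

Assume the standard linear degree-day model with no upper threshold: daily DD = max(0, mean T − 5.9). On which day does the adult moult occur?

Daily DD above 5.9 °C: 17.0, 0.0, 17.4, 16.0, 16.1, 18.5, 6.5, 10.2, 3.8, 4.8, 11.2, 14.9.
Cumulative: 17.0, 17.0, 34.4, 50.4, 66.5, 85.0, 91.5, 101.7, 105.5, 110.3, 121.5, 136.4.
The total first reaches 23 DD on day 3.

day 3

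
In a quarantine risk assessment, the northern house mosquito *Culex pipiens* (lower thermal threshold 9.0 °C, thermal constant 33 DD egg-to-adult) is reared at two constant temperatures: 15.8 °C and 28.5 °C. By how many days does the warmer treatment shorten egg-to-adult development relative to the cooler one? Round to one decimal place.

At 15.8 °C: 33 / (15.8 − 9.0) = 33 / 6.8 = 4.853 d.
At 28.5 °C: 33 / (28.5 − 9.0) = 33 / 19.5 = 1.692 d.
Difference = |4.853 − 1.692| = 3.161 ≈ 3.2 days.

3.2 days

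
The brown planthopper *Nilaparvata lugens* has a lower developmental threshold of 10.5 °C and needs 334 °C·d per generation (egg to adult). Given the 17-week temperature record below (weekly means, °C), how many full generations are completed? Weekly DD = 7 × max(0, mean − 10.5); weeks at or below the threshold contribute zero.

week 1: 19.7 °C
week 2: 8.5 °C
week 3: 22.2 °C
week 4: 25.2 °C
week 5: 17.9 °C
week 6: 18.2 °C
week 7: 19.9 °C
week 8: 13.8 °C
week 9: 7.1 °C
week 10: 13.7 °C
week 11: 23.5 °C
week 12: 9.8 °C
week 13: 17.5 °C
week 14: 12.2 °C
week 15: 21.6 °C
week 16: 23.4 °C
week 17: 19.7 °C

Weekly DD (7 × max(0, T̄ − 10.5)): 64.4, 0.0, 81.9, 102.9, 51.8, 53.9, 65.8, 23.1, 0.0, 22.4, 91.0, 0.0, 49.0, 11.9, 77.7, 90.3, 64.4.
Season total = 850.5 DD.
Complete generations = ⌊850.5 / 334⌋ = 2.

2 generations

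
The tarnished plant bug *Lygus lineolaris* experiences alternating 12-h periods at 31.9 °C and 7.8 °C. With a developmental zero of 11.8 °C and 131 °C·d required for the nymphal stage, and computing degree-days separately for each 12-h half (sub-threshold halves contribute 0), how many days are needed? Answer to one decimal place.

13.0 days

Day half: max(0, 31.9 − 11.8) × 0.5 = 20.1 × 0.5 = 10.05 DD.
Night half: max(0, 7.8 − 11.8) × 0.5 = 0.0 × 0.5 = 0.00 DD.
Per 24 h: 10.05 DD/day.
Duration = 131 / 10.05 = 13.035 ≈ 13.0 days.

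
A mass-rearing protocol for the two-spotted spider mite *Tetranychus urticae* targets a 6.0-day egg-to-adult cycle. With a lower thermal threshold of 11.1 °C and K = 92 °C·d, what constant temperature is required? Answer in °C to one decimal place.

Required daily accumulation = 92 / 6.0 = 15.333 DD/day.
T = T_base + 15.333 = 11.1 + 15.333 = 26.433 ≈ 26.4 °C.

26.4 °C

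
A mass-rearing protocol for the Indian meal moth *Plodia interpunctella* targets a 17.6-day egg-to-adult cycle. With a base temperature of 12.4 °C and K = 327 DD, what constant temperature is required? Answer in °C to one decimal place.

Required daily accumulation = 327 / 17.6 = 18.580 DD/day.
T = T_base + 18.580 = 12.4 + 18.580 = 30.980 ≈ 31.0 °C.

31.0 °C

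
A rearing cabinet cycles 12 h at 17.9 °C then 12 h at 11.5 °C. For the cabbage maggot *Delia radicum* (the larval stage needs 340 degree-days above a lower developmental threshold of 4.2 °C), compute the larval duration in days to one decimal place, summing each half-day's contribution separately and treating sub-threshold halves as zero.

Day half: max(0, 17.9 − 4.2) × 0.5 = 13.7 × 0.5 = 6.85 DD.
Night half: max(0, 11.5 − 4.2) × 0.5 = 7.3 × 0.5 = 3.65 DD.
Per 24 h: 10.50 DD/day.
Duration = 340 / 10.50 = 32.381 ≈ 32.4 days.

32.4 days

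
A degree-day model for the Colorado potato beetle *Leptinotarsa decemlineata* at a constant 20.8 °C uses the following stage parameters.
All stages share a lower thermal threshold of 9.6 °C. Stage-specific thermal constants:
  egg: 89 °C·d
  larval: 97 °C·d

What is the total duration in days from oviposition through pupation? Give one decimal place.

Daily accumulation at 20.8 °C = 20.8 − 9.6 = 11.2 DD/day.
Total K = 89 + 97 = 186 DD.
Total duration = 186 / 11.2 = 16.607 ≈ 16.6 days.

16.6 days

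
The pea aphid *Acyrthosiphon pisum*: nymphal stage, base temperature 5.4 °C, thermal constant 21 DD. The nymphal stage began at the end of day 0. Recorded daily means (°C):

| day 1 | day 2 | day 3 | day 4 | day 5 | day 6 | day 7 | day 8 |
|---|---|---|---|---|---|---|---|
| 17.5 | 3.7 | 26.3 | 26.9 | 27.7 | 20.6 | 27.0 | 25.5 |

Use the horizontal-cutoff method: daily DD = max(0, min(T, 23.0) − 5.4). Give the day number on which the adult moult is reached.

day 3

Daily DD above 5.4 °C (capped at 17.6): 12.1, 0.0, 17.6, 17.6, 17.6, 15.2, 17.6, 17.6.
Cumulative: 12.1, 12.1, 29.7, 47.3, 64.9, 80.1, 97.7, 115.3.
The total first reaches 21 DD on day 3.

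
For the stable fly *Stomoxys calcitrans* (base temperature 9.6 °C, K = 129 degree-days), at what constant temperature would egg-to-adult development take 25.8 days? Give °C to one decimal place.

Required daily accumulation = 129 / 25.8 = 5.000 DD/day.
T = T_base + 5.000 = 9.6 + 5.000 = 14.600 ≈ 14.6 °C.

14.6 °C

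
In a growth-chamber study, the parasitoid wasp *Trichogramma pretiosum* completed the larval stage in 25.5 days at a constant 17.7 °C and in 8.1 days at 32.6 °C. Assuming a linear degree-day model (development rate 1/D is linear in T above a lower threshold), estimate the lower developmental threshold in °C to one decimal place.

Under the model K = D·(T − T_b), so D₁·(T₁ − T_b) = D₂·(T₂ − T_b).
25.5·(17.7 − T_b) = 8.1·(32.6 − T_b)
T_b = (25.5·17.7 − 8.1·32.6) / (25.5 − 8.1) = 187.29 / 17.4 = 10.764 °C ≈ 10.8 °C.

10.8 °C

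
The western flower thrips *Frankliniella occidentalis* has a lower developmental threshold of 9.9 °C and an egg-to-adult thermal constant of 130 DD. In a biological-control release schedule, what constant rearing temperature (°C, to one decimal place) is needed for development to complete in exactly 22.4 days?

Required daily accumulation = 130 / 22.4 = 5.804 DD/day.
T = T_base + 5.804 = 9.9 + 5.804 = 15.704 ≈ 15.7 °C.

15.7 °C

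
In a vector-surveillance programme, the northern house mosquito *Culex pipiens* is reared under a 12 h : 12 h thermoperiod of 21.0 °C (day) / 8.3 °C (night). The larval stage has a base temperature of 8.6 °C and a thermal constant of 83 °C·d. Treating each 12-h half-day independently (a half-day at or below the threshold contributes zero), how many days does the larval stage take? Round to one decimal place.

Day half: max(0, 21.0 − 8.6) × 0.5 = 12.4 × 0.5 = 6.20 DD.
Night half: max(0, 8.3 − 8.6) × 0.5 = 0.0 × 0.5 = 0.00 DD.
Per 24 h: 6.20 DD/day.
Duration = 83 / 6.20 = 13.387 ≈ 13.4 days.

13.4 days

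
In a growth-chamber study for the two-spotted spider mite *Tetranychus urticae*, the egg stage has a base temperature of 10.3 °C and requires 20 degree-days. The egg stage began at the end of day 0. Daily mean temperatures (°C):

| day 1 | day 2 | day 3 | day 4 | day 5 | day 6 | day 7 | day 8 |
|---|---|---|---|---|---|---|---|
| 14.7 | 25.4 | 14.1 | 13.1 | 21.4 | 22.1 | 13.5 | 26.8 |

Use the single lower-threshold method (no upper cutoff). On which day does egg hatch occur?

Daily DD above 10.3 °C: 4.4, 15.1, 3.8, 2.8, 11.1, 11.8, 3.2, 16.5.
Cumulative: 4.4, 19.5, 23.3, 26.1, 37.2, 49.0, 52.2, 68.7.
The total first reaches 20 DD on day 3.

day 3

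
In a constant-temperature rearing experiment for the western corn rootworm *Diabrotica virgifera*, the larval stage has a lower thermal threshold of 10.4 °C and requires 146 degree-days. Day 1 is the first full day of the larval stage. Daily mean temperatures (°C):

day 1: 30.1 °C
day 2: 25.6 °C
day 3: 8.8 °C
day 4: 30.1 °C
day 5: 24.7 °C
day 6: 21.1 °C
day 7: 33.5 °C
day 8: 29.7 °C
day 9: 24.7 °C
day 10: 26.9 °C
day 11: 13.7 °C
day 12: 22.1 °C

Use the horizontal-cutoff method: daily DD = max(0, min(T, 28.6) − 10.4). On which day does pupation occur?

Daily DD above 10.4 °C (capped at 18.2): 18.2, 15.2, 0.0, 18.2, 14.3, 10.7, 18.2, 18.2, 14.3, 16.5, 3.3, 11.7.
Cumulative: 18.2, 33.4, 33.4, 51.6, 65.9, 76.6, 94.8, 113.0, 127.3, 143.8, 147.1, 158.8.
The total first reaches 146 DD on day 11.

day 11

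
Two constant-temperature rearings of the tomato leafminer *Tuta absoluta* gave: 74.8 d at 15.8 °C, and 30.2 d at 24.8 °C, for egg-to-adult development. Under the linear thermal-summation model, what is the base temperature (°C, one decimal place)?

Equal thermal constants: D₁(T₁ − T_b) = D₂(T₂ − T_b).
74.8·(15.8 − T_b) = 30.2·(24.8 − T_b)
T_b = (74.8·15.8 − 30.2·24.8) / (74.8 − 30.2) = 432.88 / 44.6 = 9.706 °C ≈ 9.7 °C.

9.7 °C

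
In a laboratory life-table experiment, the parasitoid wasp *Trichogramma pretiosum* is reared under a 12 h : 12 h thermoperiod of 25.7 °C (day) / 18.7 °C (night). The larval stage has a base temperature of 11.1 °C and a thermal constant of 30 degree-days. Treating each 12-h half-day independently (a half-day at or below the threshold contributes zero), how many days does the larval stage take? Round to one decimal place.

2.7 days

Day half: max(0, 25.7 − 11.1) × 0.5 = 14.6 × 0.5 = 7.30 DD.
Night half: max(0, 18.7 − 11.1) × 0.5 = 7.6 × 0.5 = 3.80 DD.
Per 24 h: 11.10 DD/day.
Duration = 30 / 11.10 = 2.703 ≈ 2.7 days.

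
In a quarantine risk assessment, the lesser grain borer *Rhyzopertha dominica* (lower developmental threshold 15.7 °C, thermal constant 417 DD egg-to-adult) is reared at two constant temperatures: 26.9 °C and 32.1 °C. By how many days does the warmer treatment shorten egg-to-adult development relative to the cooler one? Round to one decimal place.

11.8 days

At 26.9 °C: 417 / (26.9 − 15.7) = 417 / 11.2 = 37.232 d.
At 32.1 °C: 417 / (32.1 − 15.7) = 417 / 16.4 = 25.427 d.
Difference = |37.232 − 25.427| = 11.805 ≈ 11.8 days.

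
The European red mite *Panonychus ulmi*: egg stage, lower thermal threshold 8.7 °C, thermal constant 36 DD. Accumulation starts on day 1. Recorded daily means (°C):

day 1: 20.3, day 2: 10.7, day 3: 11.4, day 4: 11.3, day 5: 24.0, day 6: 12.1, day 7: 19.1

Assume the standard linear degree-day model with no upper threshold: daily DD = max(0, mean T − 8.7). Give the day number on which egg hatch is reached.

Daily DD above 8.7 °C: 11.6, 2.0, 2.7, 2.6, 15.3, 3.4, 10.4.
Cumulative: 11.6, 13.6, 16.3, 18.9, 34.2, 37.6, 48.0.
The total first reaches 36 DD on day 6.

day 6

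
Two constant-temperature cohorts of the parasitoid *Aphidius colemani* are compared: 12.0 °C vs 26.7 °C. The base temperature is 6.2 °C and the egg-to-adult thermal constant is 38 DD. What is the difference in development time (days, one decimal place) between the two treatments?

4.7 days

At 12.0 °C: 38 / (12.0 − 6.2) = 38 / 5.8 = 6.552 d.
At 26.7 °C: 38 / (26.7 − 6.2) = 38 / 20.5 = 1.854 d.
Difference = |6.552 − 1.854| = 4.698 ≈ 4.7 days.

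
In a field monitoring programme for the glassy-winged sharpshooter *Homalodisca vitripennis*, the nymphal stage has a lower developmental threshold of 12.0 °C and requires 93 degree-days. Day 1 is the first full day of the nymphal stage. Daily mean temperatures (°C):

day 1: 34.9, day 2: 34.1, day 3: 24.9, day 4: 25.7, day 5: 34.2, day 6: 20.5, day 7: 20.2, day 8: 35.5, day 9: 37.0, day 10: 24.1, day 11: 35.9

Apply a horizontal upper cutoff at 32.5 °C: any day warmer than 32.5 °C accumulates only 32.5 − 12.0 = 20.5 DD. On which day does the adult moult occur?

Daily DD above 12.0 °C (capped at 20.5): 20.5, 20.5, 12.9, 13.7, 20.5, 8.5, 8.2, 20.5, 20.5, 12.1, 20.5.
Cumulative: 20.5, 41.0, 53.9, 67.6, 88.1, 96.6, 104.8, 125.3, 145.8, 157.9, 178.4.
The total first reaches 93 DD on day 6.

day 6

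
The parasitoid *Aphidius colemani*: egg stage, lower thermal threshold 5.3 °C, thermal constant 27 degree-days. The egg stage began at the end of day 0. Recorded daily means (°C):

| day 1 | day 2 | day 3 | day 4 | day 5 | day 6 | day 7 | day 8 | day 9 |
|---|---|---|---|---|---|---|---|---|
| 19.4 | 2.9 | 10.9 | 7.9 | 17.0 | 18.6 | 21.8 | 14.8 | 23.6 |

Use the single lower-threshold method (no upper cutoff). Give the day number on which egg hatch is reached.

Daily DD above 5.3 °C: 14.1, 0.0, 5.6, 2.6, 11.7, 13.3, 16.5, 9.5, 18.3.
Cumulative: 14.1, 14.1, 19.7, 22.3, 34.0, 47.3, 63.8, 73.3, 91.6.
The total first reaches 27 DD on day 5.

day 5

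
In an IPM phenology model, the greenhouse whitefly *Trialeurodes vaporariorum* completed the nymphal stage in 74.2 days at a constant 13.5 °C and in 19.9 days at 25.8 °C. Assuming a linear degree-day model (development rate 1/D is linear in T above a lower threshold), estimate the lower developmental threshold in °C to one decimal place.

9.0 °C

Equal thermal constants: D₁(T₁ − T_b) = D₂(T₂ − T_b).
74.2·(13.5 − T_b) = 19.9·(25.8 − T_b)
T_b = (74.2·13.5 − 19.9·25.8) / (74.2 − 19.9) = 488.28 / 54.3 = 8.992 °C ≈ 9.0 °C.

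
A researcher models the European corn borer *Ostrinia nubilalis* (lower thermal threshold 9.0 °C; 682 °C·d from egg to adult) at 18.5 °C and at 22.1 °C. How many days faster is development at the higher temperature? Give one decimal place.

At 18.5 °C: 682 / (18.5 − 9.0) = 682 / 9.5 = 71.789 d.
At 22.1 °C: 682 / (22.1 − 9.0) = 682 / 13.1 = 52.061 d.
Difference = |71.789 − 52.061| = 19.728 ≈ 19.7 days.

19.7 days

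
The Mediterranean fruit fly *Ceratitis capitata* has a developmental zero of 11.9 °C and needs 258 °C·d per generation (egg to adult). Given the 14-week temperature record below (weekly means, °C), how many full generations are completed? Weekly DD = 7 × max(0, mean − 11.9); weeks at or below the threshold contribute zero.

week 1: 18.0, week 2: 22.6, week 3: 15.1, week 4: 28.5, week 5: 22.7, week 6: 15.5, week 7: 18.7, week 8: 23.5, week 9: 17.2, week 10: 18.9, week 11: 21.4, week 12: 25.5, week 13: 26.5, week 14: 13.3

Weekly DD (7 × max(0, T̄ − 11.9)): 42.7, 74.9, 22.4, 116.2, 75.6, 25.2, 47.6, 81.2, 37.1, 49.0, 66.5, 95.2, 102.2, 9.8.
Season total = 845.6 DD.
Complete generations = ⌊845.6 / 258⌋ = 3.

3 generations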